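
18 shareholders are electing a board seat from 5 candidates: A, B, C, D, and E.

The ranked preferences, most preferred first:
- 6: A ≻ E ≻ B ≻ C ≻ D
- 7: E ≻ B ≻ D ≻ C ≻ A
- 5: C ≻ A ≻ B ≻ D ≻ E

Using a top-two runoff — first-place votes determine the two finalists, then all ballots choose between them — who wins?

A

Round 1 first-place votes: A 6, B 0, C 5, D 0, E 7. E and A advance.
Runoff: E is ranked above A on 7 ballots, A above E on 11.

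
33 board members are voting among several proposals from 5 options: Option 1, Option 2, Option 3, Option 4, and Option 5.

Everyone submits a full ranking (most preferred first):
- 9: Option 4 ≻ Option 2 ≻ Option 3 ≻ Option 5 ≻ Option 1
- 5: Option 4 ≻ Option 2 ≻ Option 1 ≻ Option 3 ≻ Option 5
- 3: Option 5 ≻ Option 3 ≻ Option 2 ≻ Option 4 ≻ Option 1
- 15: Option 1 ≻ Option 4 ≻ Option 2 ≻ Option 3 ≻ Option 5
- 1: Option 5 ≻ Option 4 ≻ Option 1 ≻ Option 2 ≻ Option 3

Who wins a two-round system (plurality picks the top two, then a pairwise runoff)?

Round 1 first-place votes: Option 1 15, Option 2 0, Option 3 0, Option 4 14, Option 5 4. Option 1 and Option 4 advance.
Runoff: Option 1 is ranked above Option 4 on 15 ballots, Option 4 above Option 1 on 18.

Option 4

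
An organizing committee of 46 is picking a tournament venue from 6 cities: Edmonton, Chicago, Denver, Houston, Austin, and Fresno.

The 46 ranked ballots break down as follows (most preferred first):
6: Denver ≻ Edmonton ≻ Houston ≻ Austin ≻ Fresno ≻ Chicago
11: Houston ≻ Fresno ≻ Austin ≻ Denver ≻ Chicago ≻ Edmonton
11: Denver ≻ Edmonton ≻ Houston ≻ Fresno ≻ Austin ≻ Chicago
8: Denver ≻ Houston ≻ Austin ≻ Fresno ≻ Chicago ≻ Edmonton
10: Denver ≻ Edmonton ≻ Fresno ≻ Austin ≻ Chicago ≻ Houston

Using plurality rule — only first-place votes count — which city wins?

First-place votes: Edmonton 0, Chicago 0, Denver 35, Houston 11, Austin 0, Fresno 0.

Denver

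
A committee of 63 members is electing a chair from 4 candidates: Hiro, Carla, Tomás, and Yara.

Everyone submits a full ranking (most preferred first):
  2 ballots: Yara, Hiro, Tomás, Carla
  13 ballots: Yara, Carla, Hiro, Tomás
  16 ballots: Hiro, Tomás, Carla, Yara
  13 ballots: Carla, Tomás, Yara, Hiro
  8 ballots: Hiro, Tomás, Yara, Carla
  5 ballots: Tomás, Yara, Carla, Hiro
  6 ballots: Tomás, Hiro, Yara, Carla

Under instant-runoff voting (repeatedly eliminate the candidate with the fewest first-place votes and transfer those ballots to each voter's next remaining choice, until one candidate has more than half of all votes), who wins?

Round 1: Hiro 24, Carla 13, Tomás 11, Yara 15. Tomás eliminated.
Round 2: Hiro 30, Carla 13, Yara 20. Carla eliminated.
Round 3: Hiro 30, Yara 33. Yara has a majority (≥32).

Yara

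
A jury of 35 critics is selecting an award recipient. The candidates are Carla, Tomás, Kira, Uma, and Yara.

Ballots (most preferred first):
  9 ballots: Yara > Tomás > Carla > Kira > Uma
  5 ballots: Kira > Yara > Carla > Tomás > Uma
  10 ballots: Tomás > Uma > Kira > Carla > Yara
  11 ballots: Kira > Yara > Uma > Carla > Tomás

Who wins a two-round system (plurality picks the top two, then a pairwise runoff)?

Round 1 first-place votes: Carla 0, Tomás 10, Kira 16, Uma 0, Yara 9. Kira and Tomás advance.
Runoff: Kira is ranked above Tomás on 16 ballots, Tomás above Kira on 19.

Tomás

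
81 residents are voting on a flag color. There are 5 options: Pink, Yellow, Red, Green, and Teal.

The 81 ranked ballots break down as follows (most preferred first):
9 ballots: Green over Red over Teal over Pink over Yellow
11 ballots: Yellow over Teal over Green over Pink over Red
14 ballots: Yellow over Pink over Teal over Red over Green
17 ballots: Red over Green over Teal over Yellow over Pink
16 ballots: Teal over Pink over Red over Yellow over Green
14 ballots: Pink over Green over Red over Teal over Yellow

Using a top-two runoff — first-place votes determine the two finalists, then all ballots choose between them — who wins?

Round 1 first-place votes: Pink 14, Yellow 25, Red 17, Green 9, Teal 16. Yellow and Red advance.
Runoff: Yellow is ranked above Red on 25 ballots, Red above Yellow on 56.

Red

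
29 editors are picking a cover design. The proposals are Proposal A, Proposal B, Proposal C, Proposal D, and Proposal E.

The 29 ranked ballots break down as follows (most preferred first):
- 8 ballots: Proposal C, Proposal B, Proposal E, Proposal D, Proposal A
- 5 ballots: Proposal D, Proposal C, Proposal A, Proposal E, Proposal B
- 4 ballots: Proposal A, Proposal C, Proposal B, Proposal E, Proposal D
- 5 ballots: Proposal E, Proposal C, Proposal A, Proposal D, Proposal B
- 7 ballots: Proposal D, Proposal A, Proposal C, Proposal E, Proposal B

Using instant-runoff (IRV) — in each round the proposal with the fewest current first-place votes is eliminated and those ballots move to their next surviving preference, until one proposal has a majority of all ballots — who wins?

Proposal C

Round 1: Proposal A 4, Proposal B 0, Proposal C 8, Proposal D 12, Proposal E 5. Proposal B eliminated.
Round 2: Proposal A 4, Proposal C 8, Proposal D 12, Proposal E 5. Proposal A eliminated.
Round 3: Proposal C 12, Proposal D 12, Proposal E 5. Proposal E eliminated.
Round 4: Proposal C 17, Proposal D 12. Proposal C has a majority (≥15).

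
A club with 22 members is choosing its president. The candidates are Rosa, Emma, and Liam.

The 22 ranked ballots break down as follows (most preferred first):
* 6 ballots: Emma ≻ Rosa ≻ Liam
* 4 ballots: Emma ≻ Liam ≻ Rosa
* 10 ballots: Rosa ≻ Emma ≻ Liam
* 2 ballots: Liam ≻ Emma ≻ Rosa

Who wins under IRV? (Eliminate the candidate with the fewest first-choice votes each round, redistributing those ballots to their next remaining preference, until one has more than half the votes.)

Round 1: Rosa 10, Emma 10, Liam 2. Liam eliminated.
Round 2: Rosa 10, Emma 12. Emma has a majority (≥12).

Emma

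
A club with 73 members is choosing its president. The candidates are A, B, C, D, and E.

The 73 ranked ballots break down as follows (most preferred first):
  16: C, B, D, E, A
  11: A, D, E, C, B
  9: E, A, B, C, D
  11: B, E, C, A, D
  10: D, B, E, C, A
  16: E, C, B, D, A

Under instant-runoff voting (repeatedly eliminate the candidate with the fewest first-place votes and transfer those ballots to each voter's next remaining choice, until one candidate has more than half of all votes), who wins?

B

Round 1: A 11, B 11, C 16, D 10, E 25. D eliminated.
Round 2: A 11, B 21, C 16, E 25. A eliminated.
Round 3: B 21, C 16, E 36. C eliminated.
Round 4: B 37, E 36. B has a majority (≥37).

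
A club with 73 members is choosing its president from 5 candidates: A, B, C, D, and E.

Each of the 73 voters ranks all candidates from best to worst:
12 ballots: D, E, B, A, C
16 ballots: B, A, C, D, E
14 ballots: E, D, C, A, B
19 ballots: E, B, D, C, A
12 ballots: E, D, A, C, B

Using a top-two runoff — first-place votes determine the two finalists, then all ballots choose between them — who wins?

Round 1 first-place votes: A 0, B 16, C 0, D 12, E 45. E and B advance.
Runoff: E is ranked above B on 57 ballots, B above E on 16.

E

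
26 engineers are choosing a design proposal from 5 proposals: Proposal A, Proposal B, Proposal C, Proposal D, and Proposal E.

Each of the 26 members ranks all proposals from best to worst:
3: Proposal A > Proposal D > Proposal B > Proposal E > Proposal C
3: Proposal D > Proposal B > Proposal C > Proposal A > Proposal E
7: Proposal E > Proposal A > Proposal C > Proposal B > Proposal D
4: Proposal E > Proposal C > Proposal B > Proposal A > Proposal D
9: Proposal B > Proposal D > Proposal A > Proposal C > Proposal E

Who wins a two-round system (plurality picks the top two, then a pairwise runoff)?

Proposal B

Round 1 first-place votes: Proposal A 3, Proposal B 9, Proposal C 0, Proposal D 3, Proposal E 11. Proposal E and Proposal B advance.
Runoff: Proposal E is ranked above Proposal B on 11 ballots, Proposal B above Proposal E on 15.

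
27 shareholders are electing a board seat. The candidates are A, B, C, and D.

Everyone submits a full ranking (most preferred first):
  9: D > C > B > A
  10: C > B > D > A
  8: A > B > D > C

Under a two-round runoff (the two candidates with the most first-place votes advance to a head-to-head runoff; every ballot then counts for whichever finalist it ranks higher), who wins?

Round 1 first-place votes: A 8, B 0, C 10, D 9. C and D advance.
Runoff: C is ranked above D on 10 ballots, D above C on 17.

D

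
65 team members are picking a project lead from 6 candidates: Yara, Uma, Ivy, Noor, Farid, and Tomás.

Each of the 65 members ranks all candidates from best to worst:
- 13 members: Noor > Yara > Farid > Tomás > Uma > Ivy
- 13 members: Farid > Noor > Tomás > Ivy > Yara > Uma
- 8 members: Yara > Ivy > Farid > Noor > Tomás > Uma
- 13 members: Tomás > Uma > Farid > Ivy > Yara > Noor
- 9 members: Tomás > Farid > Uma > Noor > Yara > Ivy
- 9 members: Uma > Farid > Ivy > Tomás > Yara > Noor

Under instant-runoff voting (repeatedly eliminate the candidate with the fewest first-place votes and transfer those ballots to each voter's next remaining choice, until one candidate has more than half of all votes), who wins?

Round 1: Yara 8, Uma 9, Ivy 0, Noor 13, Farid 13, Tomás 22. Ivy eliminated.
Round 2: Yara 8, Uma 9, Noor 13, Farid 13, Tomás 22. Yara eliminated.
Round 3: Uma 9, Noor 13, Farid 21, Tomás 22. Uma eliminated.
Round 4: Noor 13, Farid 30, Tomás 22. Noor eliminated.
Round 5: Farid 43, Tomás 22. Farid has a majority (≥33).

Farid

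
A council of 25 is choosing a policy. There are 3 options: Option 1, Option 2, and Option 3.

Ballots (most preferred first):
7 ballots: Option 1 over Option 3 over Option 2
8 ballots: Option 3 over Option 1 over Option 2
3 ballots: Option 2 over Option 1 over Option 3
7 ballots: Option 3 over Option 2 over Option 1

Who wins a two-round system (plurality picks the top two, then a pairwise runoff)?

Option 3

Round 1 first-place votes: Option 1 7, Option 2 3, Option 3 15. Option 3 and Option 1 advance.
Runoff: Option 3 is ranked above Option 1 on 15 ballots, Option 1 above Option 3 on 10.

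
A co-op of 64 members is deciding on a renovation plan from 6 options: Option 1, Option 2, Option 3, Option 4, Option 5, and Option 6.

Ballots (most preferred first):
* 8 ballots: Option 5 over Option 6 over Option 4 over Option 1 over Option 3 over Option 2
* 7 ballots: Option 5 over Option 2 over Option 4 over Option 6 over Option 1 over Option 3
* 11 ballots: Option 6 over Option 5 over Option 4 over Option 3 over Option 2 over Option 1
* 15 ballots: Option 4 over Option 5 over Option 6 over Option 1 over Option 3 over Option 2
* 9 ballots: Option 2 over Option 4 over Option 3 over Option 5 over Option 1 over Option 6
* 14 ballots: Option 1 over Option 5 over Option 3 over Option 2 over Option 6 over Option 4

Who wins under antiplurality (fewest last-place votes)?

Option 5

Last-place votes: Option 1 11, Option 2 23, Option 3 7, Option 4 14, Option 5 0, Option 6 9.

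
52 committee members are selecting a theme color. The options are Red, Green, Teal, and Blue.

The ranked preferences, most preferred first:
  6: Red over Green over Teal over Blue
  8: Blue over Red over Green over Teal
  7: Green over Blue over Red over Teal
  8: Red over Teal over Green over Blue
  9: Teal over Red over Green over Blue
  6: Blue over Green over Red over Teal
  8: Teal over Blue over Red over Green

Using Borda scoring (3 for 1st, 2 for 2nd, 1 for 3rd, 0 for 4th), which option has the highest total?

Red

Red: 6×3 + 8×2 + 7×1 + 8×3 + 9×2 + 6×1 + 8×1 = 97
Green: 6×2 + 8×1 + 7×3 + 8×1 + 9×1 + 6×2 + 8×0 = 70
Teal: 6×1 + 8×0 + 7×0 + 8×2 + 9×3 + 6×0 + 8×3 = 73
Blue: 6×0 + 8×3 + 7×2 + 8×0 + 9×0 + 6×3 + 8×2 = 72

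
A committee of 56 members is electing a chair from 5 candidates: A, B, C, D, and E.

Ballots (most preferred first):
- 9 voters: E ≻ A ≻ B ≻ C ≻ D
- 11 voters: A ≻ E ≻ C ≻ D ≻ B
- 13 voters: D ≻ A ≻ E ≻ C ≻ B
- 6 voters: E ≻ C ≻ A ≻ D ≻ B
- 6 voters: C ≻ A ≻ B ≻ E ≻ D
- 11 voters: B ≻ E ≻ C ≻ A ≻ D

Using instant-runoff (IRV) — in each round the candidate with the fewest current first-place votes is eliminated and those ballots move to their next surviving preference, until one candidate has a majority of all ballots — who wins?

A

Round 1: A 11, B 11, C 6, D 13, E 15. C eliminated.
Round 2: A 17, B 11, D 13, E 15. B eliminated.
Round 3: A 17, D 13, E 26. D eliminated.
Round 4: A 30, E 26. A has a majority (≥29).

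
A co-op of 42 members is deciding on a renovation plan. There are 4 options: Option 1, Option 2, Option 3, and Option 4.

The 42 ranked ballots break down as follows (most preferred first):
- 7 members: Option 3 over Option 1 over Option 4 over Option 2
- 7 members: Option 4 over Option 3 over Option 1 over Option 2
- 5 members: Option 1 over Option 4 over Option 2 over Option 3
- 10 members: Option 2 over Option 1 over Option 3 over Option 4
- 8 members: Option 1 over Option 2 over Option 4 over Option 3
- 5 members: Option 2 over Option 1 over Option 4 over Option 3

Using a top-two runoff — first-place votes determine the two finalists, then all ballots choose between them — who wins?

Round 1 first-place votes: Option 1 13, Option 2 15, Option 3 7, Option 4 7. Option 2 and Option 1 advance.
Runoff: Option 2 is ranked above Option 1 on 15 ballots, Option 1 above Option 2 on 27.

Option 1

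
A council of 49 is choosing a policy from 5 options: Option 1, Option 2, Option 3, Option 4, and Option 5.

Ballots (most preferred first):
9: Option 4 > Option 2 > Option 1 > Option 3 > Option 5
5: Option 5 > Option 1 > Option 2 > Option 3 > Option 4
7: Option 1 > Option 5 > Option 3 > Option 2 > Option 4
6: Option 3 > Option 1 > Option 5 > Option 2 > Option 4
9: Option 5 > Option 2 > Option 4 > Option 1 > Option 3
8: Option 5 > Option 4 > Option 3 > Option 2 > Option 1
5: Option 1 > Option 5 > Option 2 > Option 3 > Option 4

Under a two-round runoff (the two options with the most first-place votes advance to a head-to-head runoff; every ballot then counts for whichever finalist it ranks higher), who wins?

Round 1 first-place votes: Option 1 12, Option 2 0, Option 3 6, Option 4 9, Option 5 22. Option 5 and Option 1 advance.
Runoff: Option 5 is ranked above Option 1 on 22 ballots, Option 1 above Option 5 on 27.

Option 1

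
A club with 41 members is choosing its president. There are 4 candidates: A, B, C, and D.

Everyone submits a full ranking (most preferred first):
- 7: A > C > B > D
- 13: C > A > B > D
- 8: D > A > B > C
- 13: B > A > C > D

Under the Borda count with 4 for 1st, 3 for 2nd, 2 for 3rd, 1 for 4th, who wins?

A: 7×4 + 13×3 + 8×3 + 13×3 = 130
B: 7×2 + 13×2 + 8×2 + 13×4 = 108
C: 7×3 + 13×4 + 8×1 + 13×2 = 107
D: 7×1 + 13×1 + 8×4 + 13×1 = 65

A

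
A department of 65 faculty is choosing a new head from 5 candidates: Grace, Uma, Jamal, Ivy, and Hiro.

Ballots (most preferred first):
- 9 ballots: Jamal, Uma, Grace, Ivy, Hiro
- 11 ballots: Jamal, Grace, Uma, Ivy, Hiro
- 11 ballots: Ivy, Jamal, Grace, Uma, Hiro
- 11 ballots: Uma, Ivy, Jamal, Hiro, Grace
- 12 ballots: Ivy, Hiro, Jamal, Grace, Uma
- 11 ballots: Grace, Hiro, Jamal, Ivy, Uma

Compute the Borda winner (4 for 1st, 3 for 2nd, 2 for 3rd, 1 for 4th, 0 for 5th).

Grace: 9×2 + 11×3 + 11×2 + 11×0 + 12×1 + 11×4 = 129
Uma: 9×3 + 11×2 + 11×1 + 11×4 + 12×0 + 11×0 = 104
Jamal: 9×4 + 11×4 + 11×3 + 11×2 + 12×2 + 11×2 = 181
Ivy: 9×1 + 11×1 + 11×4 + 11×3 + 12×4 + 11×1 = 156
Hiro: 9×0 + 11×0 + 11×0 + 11×1 + 12×3 + 11×3 = 80

Jamal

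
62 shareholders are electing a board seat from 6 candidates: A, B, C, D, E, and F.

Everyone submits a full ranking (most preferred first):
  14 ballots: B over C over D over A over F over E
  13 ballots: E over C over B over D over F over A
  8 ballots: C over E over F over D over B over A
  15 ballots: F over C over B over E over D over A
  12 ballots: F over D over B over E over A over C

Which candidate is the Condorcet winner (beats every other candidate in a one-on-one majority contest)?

C vs A: 50–12
C vs B: 36–26
C vs D: 50–12
C vs E: 37–25
C vs F: 35–27
C beats every other candidate.

C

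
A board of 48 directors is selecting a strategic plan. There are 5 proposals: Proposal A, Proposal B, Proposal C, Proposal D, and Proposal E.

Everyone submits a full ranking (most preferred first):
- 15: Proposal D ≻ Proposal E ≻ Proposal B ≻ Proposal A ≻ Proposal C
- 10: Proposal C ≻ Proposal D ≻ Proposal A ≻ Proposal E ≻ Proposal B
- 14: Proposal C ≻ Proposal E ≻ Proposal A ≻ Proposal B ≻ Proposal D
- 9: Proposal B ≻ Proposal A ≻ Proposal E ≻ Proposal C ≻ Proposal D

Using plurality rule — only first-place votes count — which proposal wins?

First-place votes: Proposal A 0, Proposal B 9, Proposal C 24, Proposal D 15, Proposal E 0.

Proposal C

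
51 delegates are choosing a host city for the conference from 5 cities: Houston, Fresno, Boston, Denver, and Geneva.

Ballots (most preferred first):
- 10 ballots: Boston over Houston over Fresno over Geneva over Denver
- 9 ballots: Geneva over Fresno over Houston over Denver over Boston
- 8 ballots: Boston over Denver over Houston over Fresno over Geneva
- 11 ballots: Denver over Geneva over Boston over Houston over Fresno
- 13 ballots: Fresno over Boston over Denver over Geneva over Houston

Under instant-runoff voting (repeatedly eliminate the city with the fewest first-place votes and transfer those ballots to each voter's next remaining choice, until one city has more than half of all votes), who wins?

Round 1: Houston 0, Fresno 13, Boston 18, Denver 11, Geneva 9. Houston eliminated.
Round 2: Fresno 13, Boston 18, Denver 11, Geneva 9. Geneva eliminated.
Round 3: Fresno 22, Boston 18, Denver 11. Denver eliminated.
Round 4: Fresno 22, Boston 29. Boston has a majority (≥26).

Boston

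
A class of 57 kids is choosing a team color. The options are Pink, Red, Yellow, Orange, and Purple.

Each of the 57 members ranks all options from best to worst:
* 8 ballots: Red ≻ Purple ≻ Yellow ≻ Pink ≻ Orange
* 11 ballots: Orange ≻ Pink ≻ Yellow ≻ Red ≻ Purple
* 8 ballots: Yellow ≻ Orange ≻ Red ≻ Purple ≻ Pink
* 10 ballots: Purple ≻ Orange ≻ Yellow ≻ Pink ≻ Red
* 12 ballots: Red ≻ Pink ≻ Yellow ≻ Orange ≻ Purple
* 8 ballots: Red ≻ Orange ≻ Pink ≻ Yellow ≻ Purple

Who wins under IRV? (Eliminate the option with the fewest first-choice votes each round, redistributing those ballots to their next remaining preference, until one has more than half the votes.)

Round 1: Pink 0, Red 28, Yellow 8, Orange 11, Purple 10. Pink eliminated.
Round 2: Red 28, Yellow 8, Orange 11, Purple 10. Yellow eliminated.
Round 3: Red 28, Orange 19, Purple 10. Purple eliminated.
Round 4: Red 28, Orange 29. Orange has a majority (≥29).

Orange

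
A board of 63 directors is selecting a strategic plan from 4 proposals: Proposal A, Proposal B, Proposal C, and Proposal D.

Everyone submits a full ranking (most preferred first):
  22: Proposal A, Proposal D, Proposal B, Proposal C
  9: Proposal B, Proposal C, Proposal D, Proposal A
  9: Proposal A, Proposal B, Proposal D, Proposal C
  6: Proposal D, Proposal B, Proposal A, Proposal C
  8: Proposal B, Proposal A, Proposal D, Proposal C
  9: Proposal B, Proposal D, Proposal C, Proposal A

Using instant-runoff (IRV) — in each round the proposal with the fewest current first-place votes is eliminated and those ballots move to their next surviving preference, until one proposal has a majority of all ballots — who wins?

Proposal B

Round 1: Proposal A 31, Proposal B 26, Proposal C 0, Proposal D 6. Proposal C eliminated.
Round 2: Proposal A 31, Proposal B 26, Proposal D 6. Proposal D eliminated.
Round 3: Proposal A 31, Proposal B 32. Proposal B has a majority (≥32).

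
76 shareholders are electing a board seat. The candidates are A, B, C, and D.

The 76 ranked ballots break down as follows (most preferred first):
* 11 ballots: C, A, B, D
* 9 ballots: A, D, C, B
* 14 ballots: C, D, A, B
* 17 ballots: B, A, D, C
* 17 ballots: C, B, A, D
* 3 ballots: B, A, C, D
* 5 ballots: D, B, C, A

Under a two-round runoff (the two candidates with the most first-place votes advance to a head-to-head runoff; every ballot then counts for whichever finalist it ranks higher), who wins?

C

Round 1 first-place votes: A 9, B 20, C 42, D 5. C and B advance.
Runoff: C is ranked above B on 51 ballots, B above C on 25.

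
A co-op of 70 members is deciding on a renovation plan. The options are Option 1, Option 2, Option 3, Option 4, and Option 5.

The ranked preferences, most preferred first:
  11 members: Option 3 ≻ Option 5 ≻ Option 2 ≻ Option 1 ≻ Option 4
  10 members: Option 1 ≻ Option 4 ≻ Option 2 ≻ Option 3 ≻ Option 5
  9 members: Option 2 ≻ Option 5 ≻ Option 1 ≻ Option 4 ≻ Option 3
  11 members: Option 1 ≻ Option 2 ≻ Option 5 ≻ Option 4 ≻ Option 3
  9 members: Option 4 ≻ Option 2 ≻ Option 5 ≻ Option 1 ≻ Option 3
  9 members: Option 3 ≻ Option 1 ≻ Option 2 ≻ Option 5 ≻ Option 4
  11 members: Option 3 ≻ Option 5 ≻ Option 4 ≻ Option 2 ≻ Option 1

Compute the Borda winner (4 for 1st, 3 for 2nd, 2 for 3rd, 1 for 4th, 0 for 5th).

Option 2

Option 1: 11×1 + 10×4 + 9×2 + 11×4 + 9×1 + 9×3 + 11×0 = 149
Option 2: 11×2 + 10×2 + 9×4 + 11×3 + 9×3 + 9×2 + 11×1 = 167
Option 3: 11×4 + 10×1 + 9×0 + 11×0 + 9×0 + 9×4 + 11×4 = 134
Option 4: 11×0 + 10×3 + 9×1 + 11×1 + 9×4 + 9×0 + 11×2 = 108
Option 5: 11×3 + 10×0 + 9×3 + 11×2 + 9×2 + 9×1 + 11×3 = 142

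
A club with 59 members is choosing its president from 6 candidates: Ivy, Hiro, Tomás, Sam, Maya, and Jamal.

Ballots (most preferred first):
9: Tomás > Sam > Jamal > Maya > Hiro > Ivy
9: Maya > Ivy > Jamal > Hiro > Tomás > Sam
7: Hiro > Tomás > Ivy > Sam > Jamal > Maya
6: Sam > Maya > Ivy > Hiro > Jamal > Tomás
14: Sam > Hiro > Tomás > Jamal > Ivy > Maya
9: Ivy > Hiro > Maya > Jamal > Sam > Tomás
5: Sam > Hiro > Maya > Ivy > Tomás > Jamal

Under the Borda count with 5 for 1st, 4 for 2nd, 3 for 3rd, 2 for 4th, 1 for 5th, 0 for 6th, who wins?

Hiro

Ivy: 9×0 + 9×4 + 7×3 + 6×3 + 14×1 + 9×5 + 5×2 = 144
Hiro: 9×1 + 9×2 + 7×5 + 6×2 + 14×4 + 9×4 + 5×4 = 186
Tomás: 9×5 + 9×1 + 7×4 + 6×0 + 14×3 + 9×0 + 5×1 = 129
Sam: 9×4 + 9×0 + 7×2 + 6×5 + 14×5 + 9×1 + 5×5 = 184
Maya: 9×2 + 9×5 + 7×0 + 6×4 + 14×0 + 9×3 + 5×3 = 129
Jamal: 9×3 + 9×3 + 7×1 + 6×1 + 14×2 + 9×2 + 5×0 = 113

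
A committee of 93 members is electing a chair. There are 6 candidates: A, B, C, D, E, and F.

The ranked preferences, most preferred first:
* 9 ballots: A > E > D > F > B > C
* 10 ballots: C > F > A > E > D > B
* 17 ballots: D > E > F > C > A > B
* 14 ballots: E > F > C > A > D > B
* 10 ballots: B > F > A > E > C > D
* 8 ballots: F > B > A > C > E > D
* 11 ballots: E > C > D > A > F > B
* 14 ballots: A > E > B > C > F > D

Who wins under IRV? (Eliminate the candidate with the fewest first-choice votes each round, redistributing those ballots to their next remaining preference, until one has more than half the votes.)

A

Round 1: A 23, B 10, C 10, D 17, E 25, F 8. F eliminated.
Round 2: A 23, B 18, C 10, D 17, E 25. C eliminated.
Round 3: A 33, B 18, D 17, E 25. D eliminated.
Round 4: A 33, B 18, E 42. B eliminated.
Round 5: A 51, E 42. A has a majority (≥47).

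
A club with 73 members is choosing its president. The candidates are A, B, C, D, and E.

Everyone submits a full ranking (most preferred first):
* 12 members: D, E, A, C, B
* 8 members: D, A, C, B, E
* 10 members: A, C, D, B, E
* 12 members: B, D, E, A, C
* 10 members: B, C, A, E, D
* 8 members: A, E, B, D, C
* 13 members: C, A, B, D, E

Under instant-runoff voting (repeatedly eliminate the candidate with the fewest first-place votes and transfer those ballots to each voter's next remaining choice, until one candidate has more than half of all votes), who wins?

Round 1: A 18, B 22, C 13, D 20, E 0. E eliminated.
Round 2: A 18, B 22, C 13, D 20. C eliminated.
Round 3: A 31, B 22, D 20. D eliminated.
Round 4: A 51, B 22. A has a majority (≥37).

A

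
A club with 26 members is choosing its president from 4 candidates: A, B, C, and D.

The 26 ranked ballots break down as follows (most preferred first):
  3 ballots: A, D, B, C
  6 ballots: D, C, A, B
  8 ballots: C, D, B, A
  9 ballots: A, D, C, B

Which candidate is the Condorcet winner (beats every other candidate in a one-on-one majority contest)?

D vs A: 14–12
D vs B: 26–0
D vs C: 18–8
D beats every other candidate.

D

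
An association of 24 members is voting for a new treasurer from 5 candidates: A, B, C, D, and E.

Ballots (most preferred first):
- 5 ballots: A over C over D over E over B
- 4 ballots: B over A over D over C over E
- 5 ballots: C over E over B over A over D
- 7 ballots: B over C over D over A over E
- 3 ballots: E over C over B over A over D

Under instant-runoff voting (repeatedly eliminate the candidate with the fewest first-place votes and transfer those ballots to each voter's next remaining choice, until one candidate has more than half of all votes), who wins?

Round 1: A 5, B 11, C 5, D 0, E 3. D eliminated.
Round 2: A 5, B 11, C 5, E 3. E eliminated.
Round 3: A 5, B 11, C 8. A eliminated.
Round 4: B 11, C 13. C has a majority (≥13).

C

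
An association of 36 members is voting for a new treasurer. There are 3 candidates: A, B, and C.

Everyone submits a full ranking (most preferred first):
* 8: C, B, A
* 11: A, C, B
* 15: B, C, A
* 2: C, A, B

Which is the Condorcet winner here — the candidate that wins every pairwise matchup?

C vs A: 25–11
C vs B: 21–15
C beats every other candidate.

C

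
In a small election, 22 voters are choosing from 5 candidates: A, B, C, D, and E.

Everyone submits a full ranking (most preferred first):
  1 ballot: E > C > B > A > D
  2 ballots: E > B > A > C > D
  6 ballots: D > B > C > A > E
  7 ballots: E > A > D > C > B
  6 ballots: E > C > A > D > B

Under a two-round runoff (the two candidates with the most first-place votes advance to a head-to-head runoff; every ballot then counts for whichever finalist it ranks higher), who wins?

Round 1 first-place votes: A 0, B 0, C 0, D 6, E 16. E and D advance.
Runoff: E is ranked above D on 16 ballots, D above E on 6.

E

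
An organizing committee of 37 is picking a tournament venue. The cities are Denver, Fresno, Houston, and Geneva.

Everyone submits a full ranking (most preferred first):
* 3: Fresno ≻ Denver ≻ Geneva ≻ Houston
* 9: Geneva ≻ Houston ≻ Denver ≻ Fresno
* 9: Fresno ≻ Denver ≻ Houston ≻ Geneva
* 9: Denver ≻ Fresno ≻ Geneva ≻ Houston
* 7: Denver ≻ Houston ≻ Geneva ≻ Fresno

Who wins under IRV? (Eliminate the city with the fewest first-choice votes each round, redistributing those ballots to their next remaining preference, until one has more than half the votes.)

Denver

Round 1: Denver 16, Fresno 12, Houston 0, Geneva 9. Houston eliminated.
Round 2: Denver 16, Fresno 12, Geneva 9. Geneva eliminated.
Round 3: Denver 25, Fresno 12. Denver has a majority (≥19).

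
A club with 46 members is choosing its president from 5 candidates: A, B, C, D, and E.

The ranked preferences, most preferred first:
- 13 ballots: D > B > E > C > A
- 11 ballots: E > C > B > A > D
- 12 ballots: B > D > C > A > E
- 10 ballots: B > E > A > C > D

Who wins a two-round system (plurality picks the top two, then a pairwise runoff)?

Round 1 first-place votes: A 0, B 22, C 0, D 13, E 11. B and D advance.
Runoff: B is ranked above D on 33 ballots, D above B on 13.

B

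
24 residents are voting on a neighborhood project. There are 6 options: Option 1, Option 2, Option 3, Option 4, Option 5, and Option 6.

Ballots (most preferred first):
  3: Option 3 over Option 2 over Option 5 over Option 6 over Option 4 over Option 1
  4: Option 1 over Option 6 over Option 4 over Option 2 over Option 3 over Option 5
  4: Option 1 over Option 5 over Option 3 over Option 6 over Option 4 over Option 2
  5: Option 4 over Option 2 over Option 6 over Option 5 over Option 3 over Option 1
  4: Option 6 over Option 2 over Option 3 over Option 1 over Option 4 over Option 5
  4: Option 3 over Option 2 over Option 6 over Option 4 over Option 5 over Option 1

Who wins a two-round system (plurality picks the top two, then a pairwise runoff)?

Option 3

Round 1 first-place votes: Option 1 8, Option 2 0, Option 3 7, Option 4 5, Option 5 0, Option 6 4. Option 1 and Option 3 advance.
Runoff: Option 1 is ranked above Option 3 on 8 ballots, Option 3 above Option 1 on 16.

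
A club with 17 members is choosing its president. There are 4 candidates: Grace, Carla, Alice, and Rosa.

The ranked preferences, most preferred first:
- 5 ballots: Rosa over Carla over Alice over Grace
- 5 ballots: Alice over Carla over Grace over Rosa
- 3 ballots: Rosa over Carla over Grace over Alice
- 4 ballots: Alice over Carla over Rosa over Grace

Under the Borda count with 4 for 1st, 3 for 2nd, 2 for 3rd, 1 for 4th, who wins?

Grace: 5×1 + 5×2 + 3×2 + 4×1 = 25
Carla: 5×3 + 5×3 + 3×3 + 4×3 = 51
Alice: 5×2 + 5×4 + 3×1 + 4×4 = 49
Rosa: 5×4 + 5×1 + 3×4 + 4×2 = 45

Carla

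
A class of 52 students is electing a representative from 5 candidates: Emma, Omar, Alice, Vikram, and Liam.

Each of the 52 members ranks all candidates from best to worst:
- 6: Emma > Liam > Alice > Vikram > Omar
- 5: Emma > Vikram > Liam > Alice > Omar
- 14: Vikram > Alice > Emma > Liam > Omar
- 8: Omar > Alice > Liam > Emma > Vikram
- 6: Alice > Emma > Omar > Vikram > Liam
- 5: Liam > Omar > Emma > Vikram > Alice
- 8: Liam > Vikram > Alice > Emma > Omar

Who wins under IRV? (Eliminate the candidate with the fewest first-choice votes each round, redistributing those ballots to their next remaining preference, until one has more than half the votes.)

Emma

Round 1: Emma 11, Omar 8, Alice 6, Vikram 14, Liam 13. Alice eliminated.
Round 2: Emma 17, Omar 8, Vikram 14, Liam 13. Omar eliminated.
Round 3: Emma 17, Vikram 14, Liam 21. Vikram eliminated.
Round 4: Emma 31, Liam 21. Emma has a majority (≥27).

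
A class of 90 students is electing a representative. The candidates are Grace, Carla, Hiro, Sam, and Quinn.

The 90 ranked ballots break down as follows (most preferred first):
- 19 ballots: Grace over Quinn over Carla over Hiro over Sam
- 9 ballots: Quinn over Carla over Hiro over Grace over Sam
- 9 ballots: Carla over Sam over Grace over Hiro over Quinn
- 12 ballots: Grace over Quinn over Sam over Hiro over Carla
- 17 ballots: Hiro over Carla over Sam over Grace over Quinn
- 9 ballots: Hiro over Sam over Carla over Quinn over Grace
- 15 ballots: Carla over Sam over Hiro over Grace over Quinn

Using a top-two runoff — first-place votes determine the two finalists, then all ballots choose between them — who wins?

Round 1 first-place votes: Grace 31, Carla 24, Hiro 26, Sam 0, Quinn 9. Grace and Hiro advance.
Runoff: Grace is ranked above Hiro on 40 ballots, Hiro above Grace on 50.

Hiro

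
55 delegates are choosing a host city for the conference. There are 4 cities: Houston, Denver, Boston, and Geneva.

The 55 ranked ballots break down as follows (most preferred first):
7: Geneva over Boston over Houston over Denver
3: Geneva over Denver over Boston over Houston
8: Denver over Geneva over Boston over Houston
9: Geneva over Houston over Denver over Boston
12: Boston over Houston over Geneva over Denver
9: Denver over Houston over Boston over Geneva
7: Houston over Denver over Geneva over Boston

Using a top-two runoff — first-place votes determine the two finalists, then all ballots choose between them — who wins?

Round 1 first-place votes: Houston 7, Denver 17, Boston 12, Geneva 19. Geneva and Denver advance.
Runoff: Geneva is ranked above Denver on 31 ballots, Denver above Geneva on 24.

Geneva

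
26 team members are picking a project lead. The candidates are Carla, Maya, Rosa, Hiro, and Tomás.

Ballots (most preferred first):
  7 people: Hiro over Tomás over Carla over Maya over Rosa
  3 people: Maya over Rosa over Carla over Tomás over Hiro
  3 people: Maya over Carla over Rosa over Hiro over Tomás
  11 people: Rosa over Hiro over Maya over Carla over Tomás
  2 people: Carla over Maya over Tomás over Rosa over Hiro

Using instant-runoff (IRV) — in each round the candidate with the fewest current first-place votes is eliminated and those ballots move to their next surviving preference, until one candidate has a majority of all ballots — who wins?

Round 1: Carla 2, Maya 6, Rosa 11, Hiro 7, Tomás 0. Tomás eliminated.
Round 2: Carla 2, Maya 6, Rosa 11, Hiro 7. Carla eliminated.
Round 3: Maya 8, Rosa 11, Hiro 7. Hiro eliminated.
Round 4: Maya 15, Rosa 11. Maya has a majority (≥14).

Maya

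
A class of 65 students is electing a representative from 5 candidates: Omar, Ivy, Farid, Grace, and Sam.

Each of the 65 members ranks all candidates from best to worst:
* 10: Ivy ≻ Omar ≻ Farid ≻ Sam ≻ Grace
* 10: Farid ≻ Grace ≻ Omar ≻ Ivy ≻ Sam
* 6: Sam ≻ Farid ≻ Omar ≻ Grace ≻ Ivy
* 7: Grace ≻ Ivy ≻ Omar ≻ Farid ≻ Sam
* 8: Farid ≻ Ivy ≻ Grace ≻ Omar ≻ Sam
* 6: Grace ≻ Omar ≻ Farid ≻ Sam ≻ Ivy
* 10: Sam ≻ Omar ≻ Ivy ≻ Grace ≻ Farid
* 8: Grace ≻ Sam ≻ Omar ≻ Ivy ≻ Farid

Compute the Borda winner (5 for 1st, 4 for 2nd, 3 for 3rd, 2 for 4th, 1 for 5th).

Omar

Omar: 10×4 + 10×3 + 6×3 + 7×3 + 8×2 + 6×4 + 10×4 + 8×3 = 213
Ivy: 10×5 + 10×2 + 6×1 + 7×4 + 8×4 + 6×1 + 10×3 + 8×2 = 188
Farid: 10×3 + 10×5 + 6×4 + 7×2 + 8×5 + 6×3 + 10×1 + 8×1 = 194
Grace: 10×1 + 10×4 + 6×2 + 7×5 + 8×3 + 6×5 + 10×2 + 8×5 = 211
Sam: 10×2 + 10×1 + 6×5 + 7×1 + 8×1 + 6×2 + 10×5 + 8×4 = 169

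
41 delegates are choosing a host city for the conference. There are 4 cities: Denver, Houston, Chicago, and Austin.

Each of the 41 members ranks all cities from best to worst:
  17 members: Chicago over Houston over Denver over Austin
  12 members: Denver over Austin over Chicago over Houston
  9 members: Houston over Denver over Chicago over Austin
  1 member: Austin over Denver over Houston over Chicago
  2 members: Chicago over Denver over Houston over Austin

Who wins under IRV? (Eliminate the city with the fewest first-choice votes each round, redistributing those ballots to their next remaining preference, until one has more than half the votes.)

Round 1: Denver 12, Houston 9, Chicago 19, Austin 1. Austin eliminated.
Round 2: Denver 13, Houston 9, Chicago 19. Houston eliminated.
Round 3: Denver 22, Chicago 19. Denver has a majority (≥21).

Denver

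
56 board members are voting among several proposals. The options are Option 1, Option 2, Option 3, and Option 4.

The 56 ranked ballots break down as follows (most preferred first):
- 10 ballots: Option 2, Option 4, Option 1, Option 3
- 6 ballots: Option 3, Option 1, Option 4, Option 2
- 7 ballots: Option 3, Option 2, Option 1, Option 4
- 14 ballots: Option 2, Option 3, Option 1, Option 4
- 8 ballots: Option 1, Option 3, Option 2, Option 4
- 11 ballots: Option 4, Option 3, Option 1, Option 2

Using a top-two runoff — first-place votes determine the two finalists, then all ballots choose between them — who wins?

Option 3

Round 1 first-place votes: Option 1 8, Option 2 24, Option 3 13, Option 4 11. Option 2 and Option 3 advance.
Runoff: Option 2 is ranked above Option 3 on 24 ballots, Option 3 above Option 2 on 32.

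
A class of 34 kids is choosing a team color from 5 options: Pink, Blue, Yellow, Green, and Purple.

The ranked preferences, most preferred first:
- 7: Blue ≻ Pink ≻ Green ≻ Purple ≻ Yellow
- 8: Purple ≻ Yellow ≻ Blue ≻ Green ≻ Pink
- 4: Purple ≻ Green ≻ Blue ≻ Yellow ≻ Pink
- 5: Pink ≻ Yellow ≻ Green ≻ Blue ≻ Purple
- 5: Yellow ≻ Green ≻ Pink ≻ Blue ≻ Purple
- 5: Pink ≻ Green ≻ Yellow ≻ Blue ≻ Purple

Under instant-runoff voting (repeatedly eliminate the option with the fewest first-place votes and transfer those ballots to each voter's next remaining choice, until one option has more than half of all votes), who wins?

Round 1: Pink 10, Blue 7, Yellow 5, Green 0, Purple 12. Green eliminated.
Round 2: Pink 10, Blue 7, Yellow 5, Purple 12. Yellow eliminated.
Round 3: Pink 15, Blue 7, Purple 12. Blue eliminated.
Round 4: Pink 22, Purple 12. Pink has a majority (≥18).

Pink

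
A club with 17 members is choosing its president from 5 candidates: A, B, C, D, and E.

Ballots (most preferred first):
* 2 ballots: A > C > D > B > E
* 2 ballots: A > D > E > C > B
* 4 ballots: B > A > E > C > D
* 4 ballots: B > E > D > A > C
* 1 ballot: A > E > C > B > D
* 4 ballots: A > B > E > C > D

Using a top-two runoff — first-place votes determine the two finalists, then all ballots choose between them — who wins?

Round 1 first-place votes: A 9, B 8, C 0, D 0, E 0. A and B advance.
Runoff: A is ranked above B on 9 ballots, B above A on 8.

A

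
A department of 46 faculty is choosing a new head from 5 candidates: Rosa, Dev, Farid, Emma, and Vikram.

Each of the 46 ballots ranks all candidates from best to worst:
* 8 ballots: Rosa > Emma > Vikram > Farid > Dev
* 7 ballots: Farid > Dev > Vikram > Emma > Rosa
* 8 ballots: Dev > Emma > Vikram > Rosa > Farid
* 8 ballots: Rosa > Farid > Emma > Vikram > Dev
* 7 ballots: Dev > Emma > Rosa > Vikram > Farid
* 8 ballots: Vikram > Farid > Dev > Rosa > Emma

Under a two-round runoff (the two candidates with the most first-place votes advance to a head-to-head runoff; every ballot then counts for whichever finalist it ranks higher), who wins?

Round 1 first-place votes: Rosa 16, Dev 15, Farid 7, Emma 0, Vikram 8. Rosa and Dev advance.
Runoff: Rosa is ranked above Dev on 16 ballots, Dev above Rosa on 30.

Dev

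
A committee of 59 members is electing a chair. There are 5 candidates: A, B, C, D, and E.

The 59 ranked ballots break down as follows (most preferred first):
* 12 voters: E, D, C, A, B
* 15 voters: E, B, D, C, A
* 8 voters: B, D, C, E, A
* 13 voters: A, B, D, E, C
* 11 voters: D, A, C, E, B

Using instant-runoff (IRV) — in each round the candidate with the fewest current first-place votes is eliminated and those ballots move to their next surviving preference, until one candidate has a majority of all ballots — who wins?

D

Round 1: A 13, B 8, C 0, D 11, E 27. C eliminated.
Round 2: A 13, B 8, D 11, E 27. B eliminated.
Round 3: A 13, D 19, E 27. A eliminated.
Round 4: D 32, E 27. D has a majority (≥30).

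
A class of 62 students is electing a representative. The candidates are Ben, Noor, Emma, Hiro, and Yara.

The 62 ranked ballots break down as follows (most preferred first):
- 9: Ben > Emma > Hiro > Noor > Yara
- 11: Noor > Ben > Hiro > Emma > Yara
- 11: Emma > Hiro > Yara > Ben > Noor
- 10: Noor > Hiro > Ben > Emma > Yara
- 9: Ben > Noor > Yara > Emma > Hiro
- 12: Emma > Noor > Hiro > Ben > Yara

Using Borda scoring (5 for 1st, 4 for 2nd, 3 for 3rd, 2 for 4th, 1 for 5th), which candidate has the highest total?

Noor

Ben: 9×5 + 11×4 + 11×2 + 10×3 + 9×5 + 12×2 = 210
Noor: 9×2 + 11×5 + 11×1 + 10×5 + 9×4 + 12×4 = 218
Emma: 9×4 + 11×2 + 11×5 + 10×2 + 9×2 + 12×5 = 211
Hiro: 9×3 + 11×3 + 11×4 + 10×4 + 9×1 + 12×3 = 189
Yara: 9×1 + 11×1 + 11×3 + 10×1 + 9×3 + 12×1 = 102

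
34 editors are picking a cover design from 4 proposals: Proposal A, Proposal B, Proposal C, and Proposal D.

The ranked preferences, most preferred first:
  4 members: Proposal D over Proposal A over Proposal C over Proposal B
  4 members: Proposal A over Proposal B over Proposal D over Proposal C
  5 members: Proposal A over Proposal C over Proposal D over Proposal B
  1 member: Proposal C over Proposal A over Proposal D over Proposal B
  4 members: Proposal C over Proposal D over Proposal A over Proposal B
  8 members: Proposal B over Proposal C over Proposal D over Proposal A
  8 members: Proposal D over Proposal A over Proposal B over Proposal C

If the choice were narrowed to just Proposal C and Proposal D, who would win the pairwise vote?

Proposal C

Proposal C is ranked above Proposal D on 18 ballots; Proposal D above Proposal C on 16.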